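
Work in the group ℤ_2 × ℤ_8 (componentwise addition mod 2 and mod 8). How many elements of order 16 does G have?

An element (a,b) has order lcm(ord(a), ord(b)); count pairs with lcm equal to 16.
Enumerating gives 0 such elements.

0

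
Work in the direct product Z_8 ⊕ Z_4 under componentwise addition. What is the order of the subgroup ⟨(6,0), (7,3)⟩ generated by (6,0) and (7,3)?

16

|⟨(6,0)⟩| = 4 and |⟨(7,3)⟩| = 8, so |H| is a multiple of lcm(4, 8) = 8 and divides |G| = 32.
Closing under the operation: H = {(0,0), (0,2), (1,1), (1,3), (2,0), (2,2), (3,1), (3,3), (4,0), (4,2), (5,1), (5,3), (6,0), (6,2), (7,1), (7,3)}, so |H| = 16.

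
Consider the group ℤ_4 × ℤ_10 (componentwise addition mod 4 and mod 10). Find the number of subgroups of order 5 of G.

|G| = 40 and 5 | 40, so subgroups of order 5 are possible by Lagrange.
The subgroups of order 5 are: {(0,0), (0,2), (0,4), (0,6), (0,8)}.
So G has 1 subgroup of order 5.

1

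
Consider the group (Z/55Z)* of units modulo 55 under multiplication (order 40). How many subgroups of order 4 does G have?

3

|G| = 40 and 4 | 40, so subgroups of order 4 are possible by Lagrange.
The subgroups of order 4 are: {1, 12, 23, 34}; {1, 21, 34, 54}; {1, 32, 34, 43}.
So G has 3 subgroups of order 4.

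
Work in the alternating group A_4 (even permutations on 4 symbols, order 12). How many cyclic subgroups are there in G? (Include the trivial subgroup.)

Each element a generates a cyclic subgroup ⟨a⟩; distinct elements may generate the same one (a cyclic group of order d has φ(d) generators).
Cyclic subgroups by order — order 1: 1; order 2: 3; order 3: 4.
Total: 8.

8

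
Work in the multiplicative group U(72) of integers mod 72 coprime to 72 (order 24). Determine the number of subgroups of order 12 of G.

7

|G| = 24 and 12 | 24, so subgroups of order 12 are possible by Lagrange.
The subgroups of order 12 are: {1, 11, 13, 23, 25, 35, 37, 47, 49, 59, 61, 71}; {1, 11, 17, 19, 25, 35, 41, 43, 49, 59, 65, 67}; {1, 5, 7, 11, 25, 29, 31, 35, 49, 53, 55, 59}; {1, 5, 13, 17, 25, 29, 37, 41, 49, 53, 61, 65}; … (7 in all).
So G has 7 subgroups of order 12.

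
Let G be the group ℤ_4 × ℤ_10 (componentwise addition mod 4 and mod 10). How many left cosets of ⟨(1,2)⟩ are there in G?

|⟨(1,2)⟩| = 20 and |G| = 40.
By Lagrange, [G : H] = |G|/|H| = 40/20 = 2.

2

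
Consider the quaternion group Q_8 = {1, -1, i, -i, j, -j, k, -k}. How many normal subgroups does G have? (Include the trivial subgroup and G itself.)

6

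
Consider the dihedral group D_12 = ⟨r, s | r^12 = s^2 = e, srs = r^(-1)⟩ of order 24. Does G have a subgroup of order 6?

6 | 24. A subgroup of order 6 is {e, r^2, r^4, r^6, r^8, r^10}.

Yes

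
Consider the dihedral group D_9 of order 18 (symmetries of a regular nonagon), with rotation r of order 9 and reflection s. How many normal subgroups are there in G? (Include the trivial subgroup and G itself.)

G has 16 subgroups. Checking conjugation-invariance by order — order 1: 1/1 normal; order 2: 0/9 normal; order 3: 1/1 normal; order 6: 0/3 normal; order 9: 1/1 normal; order 18: 1/1 normal.
Total normal subgroups: 4.

4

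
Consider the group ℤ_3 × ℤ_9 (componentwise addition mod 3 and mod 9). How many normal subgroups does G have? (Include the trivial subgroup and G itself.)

G is abelian, so every subgroup is normal.
G has 10 subgroups in total, hence 10 normal subgroups.

10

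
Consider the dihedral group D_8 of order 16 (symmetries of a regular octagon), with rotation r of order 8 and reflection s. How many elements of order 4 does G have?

The elements of order 4 are: r^2, r^6.
That's 2.

2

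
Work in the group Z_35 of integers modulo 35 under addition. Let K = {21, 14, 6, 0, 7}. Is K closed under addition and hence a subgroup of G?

6 ∈ K but its inverse 29 ∉ K, so K is not a subgroup.

No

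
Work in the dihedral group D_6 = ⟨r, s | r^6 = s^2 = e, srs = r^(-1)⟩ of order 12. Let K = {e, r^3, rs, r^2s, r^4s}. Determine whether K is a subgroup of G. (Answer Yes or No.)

|K| = 5 does not divide |G| = 12, so by Lagrange K is not a subgroup.

No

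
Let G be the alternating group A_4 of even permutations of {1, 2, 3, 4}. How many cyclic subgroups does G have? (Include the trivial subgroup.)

A cyclic subgroup of order d is generated by each of its φ(d) elements of order d, so the cyclic subgroups of order d number (#elements of order d)/φ(d).
Cyclic subgroups by order — order 1: 1; order 2: 3; order 3: 4.
Total: 8.

8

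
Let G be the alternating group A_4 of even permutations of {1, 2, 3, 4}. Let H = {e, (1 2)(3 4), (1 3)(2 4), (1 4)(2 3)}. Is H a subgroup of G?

|H| = 4 divides |G| = 12, consistent with Lagrange.
H contains the identity, every element's inverse is in H, and H is closed under ∘: it is a subgroup.

Yes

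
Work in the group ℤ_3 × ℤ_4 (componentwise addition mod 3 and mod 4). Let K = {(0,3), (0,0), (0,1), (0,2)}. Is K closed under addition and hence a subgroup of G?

Yes

|K| = 4 divides |G| = 12, consistent with Lagrange.
K contains the identity, every element's inverse is in K, and K is closed under +: it is a subgroup.
In fact K = ⟨(0,1)⟩.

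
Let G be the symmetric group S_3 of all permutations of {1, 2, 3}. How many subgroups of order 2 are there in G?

3

|G| = 6 and 2 | 6, so subgroups of order 2 are possible by Lagrange.
The subgroups of order 2 are: {e, (1 2)}; {e, (1 3)}; {e, (2 3)}.
So G has 3 subgroups of order 2.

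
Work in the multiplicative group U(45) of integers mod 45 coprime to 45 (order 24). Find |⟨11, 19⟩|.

|⟨11⟩| = 6 and |⟨19⟩| = 2, so |H| is a multiple of lcm(6, 2) = 6 and divides |G| = 24.
Closing under the operation: H = {1, 4, 11, 14, 16, 19, 26, 29, 31, 34, 41, 44}, so |H| = 12.

12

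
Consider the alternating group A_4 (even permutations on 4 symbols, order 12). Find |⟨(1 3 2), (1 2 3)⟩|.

|⟨(1 3 2)⟩| = 3 and |⟨(1 2 3)⟩| = 3, so |H| is a multiple of lcm(3, 3) = 3 and divides |G| = 12.
Closing under the operation: H = {e, (1 2 3), (1 3 2)}, so |H| = 3.

3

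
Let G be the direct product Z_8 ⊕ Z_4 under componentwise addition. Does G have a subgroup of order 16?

Yes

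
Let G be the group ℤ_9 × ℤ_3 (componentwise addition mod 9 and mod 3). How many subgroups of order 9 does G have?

|G| = 27 and 9 | 27, so subgroups of order 9 are possible by Lagrange.
The subgroups of order 9 are: {(0,0), (0,1), (0,2), (3,0), (3,1), (3,2), (6,0), (6,1), (6,2)}; {(0,0), (1,0), (2,0), (3,0), (4,0), (5,0), (6,0), (7,0), (8,0)}; {(0,0), (1,1), (2,2), (3,0), (4,1), (5,2), (6,0), (7,1), (8,2)}; {(0,0), (1,2), (2,1), (3,0), (4,2), (5,1), (6,0), (7,2), (8,1)}.
So G has 4 subgroups of order 9.

4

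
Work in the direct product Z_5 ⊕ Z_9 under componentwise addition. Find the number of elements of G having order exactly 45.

24

An element (a,b) has order lcm(ord(a), ord(b)); count pairs with lcm equal to 45.
Enumerating gives 24 such elements.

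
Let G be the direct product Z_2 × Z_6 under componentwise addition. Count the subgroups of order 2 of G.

3

|G| = 12 and 2 | 12, so subgroups of order 2 are possible by Lagrange.
The subgroups of order 2 are: {(0,0), (0,3)}; {(0,0), (1,0)}; {(0,0), (1,3)}.
So G has 3 subgroups of order 2.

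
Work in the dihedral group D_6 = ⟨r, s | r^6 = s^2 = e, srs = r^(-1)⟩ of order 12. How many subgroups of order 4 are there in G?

3

|G| = 12 and 4 | 12, so subgroups of order 4 are possible by Lagrange.
The subgroups of order 4 are: {e, r^3, r^2s, r^5s}; {e, r^3, s, r^3s}; {e, r^3, rs, r^4s}.
So G has 3 subgroups of order 4.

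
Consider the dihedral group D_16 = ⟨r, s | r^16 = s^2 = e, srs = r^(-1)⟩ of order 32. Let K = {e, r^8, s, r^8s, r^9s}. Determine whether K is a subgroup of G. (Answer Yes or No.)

|K| = 5 does not divide |G| = 32, so by Lagrange K is not a subgroup.

No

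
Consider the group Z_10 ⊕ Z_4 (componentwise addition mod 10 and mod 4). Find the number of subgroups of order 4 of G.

|G| = 40 and 4 | 40, so subgroups of order 4 are possible by Lagrange.
The subgroups of order 4 are: {(0,0), (0,1), (0,2), (0,3)}; {(0,0), (0,2), (5,0), (5,2)}; {(0,0), (0,2), (5,1), (5,3)}.
So G has 3 subgroups of order 4.

3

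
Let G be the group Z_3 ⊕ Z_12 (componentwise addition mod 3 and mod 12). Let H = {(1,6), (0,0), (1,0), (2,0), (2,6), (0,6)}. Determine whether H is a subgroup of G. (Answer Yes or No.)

|H| = 6 divides |G| = 36, consistent with Lagrange.
H contains the identity, every element's inverse is in H, and H is closed under +: it is a subgroup.
In fact H = ⟨(2,6)⟩.

Yes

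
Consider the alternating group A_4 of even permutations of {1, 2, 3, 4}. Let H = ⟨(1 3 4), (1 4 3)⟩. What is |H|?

|⟨(1 3 4)⟩| = 3 and |⟨(1 4 3)⟩| = 3, so |H| is a multiple of lcm(3, 3) = 3 and divides |G| = 12.
Closing under the operation: H = {e, (1 3 4), (1 4 3)}, so |H| = 3.

3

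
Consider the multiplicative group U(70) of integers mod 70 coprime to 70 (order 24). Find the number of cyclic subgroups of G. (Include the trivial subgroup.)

Group the elements of G by the cyclic subgroup they generate; each cyclic subgroup of order d accounts for φ(d) elements.
Cyclic subgroups by order — order 1: 1; order 2: 3; order 3: 1; order 4: 2; order 6: 3; order 12: 2.
Total: 12.

12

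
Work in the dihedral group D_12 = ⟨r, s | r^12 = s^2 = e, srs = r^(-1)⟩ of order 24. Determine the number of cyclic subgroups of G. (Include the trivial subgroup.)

Each element a generates a cyclic subgroup ⟨a⟩; distinct elements may generate the same one (a cyclic group of order d has φ(d) generators).
Cyclic subgroups by order — order 1: 1; order 2: 13; order 3: 1; order 4: 1; order 6: 1; order 12: 1.
Total: 18.

18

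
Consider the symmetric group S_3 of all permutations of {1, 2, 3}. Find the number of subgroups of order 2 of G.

3

|G| = 6 and 2 | 6, so subgroups of order 2 are possible by Lagrange.
The subgroups of order 2 are: {e, (1 2)}; {e, (1 3)}; {e, (2 3)}.
So G has 3 subgroups of order 2.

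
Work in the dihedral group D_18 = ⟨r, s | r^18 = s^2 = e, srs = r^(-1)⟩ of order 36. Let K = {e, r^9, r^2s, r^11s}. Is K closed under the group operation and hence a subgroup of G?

Yes

|K| = 4 divides |G| = 36, consistent with Lagrange.
K contains the identity, every element's inverse is in K, and K is closed under ·: it is a subgroup.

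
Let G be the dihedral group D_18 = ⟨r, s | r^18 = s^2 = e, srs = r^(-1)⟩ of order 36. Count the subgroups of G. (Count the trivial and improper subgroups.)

45

|G| = 36, so by Lagrange every subgroup order divides 36. Divisors: 1, 2, 3, 4, 6, 9, 12, 18, 36.
Subgroups by order — order 1: 1; order 2: 19; order 3: 1; order 4: 9; order 6: 7; order 9: 1; order 12: 3; order 18: 3; order 36: 1.
Total: 1 + 19 + 1 + 9 + 7 + 1 + 3 + 3 + 1 = 45.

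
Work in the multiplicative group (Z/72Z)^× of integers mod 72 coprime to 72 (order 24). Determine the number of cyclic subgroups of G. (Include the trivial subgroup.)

16

Group the elements of G by the cyclic subgroup they generate; each cyclic subgroup of order d accounts for φ(d) elements.
Cyclic subgroups by order — order 1: 1; order 2: 7; order 3: 1; order 6: 7.
Total: 16.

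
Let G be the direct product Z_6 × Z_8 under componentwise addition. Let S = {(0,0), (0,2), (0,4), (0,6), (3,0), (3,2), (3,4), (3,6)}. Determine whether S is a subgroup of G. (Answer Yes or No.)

|S| = 8 divides |G| = 48, consistent with Lagrange.
S contains the identity, every element's inverse is in S, and S is closed under +: it is a subgroup.

Yes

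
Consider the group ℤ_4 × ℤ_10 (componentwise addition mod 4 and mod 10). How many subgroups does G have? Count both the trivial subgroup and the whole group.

|G| = 40, so by Lagrange every subgroup order divides 40. Divisors: 1, 2, 4, 5, 8, 10, 20, 40.
Subgroups by order — order 1: 1; order 2: 3; order 4: 3; order 5: 1; order 8: 1; order 10: 3; order 20: 3; order 40: 1.
Total: 1 + 3 + 3 + 1 + 1 + 3 + 3 + 1 = 16.

16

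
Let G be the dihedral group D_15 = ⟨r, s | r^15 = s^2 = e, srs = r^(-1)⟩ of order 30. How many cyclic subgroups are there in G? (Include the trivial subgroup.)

19

A cyclic subgroup of order d is generated by each of its φ(d) elements of order d, so the cyclic subgroups of order d number (#elements of order d)/φ(d).
Cyclic subgroups by order — order 1: 1; order 2: 15; order 3: 1; order 5: 1; order 15: 1.
Total: 19.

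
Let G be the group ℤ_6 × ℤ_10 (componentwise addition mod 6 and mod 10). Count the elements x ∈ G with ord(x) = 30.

An element (a,b) has order lcm(ord(a), ord(b)); count pairs with lcm equal to 30.
Enumerating gives 24 such elements.

24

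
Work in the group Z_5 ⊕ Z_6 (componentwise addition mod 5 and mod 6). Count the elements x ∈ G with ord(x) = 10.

4

An element (a,b) has order lcm(ord(a), ord(b)); count pairs with lcm equal to 10.
Enumerating gives 4 such elements.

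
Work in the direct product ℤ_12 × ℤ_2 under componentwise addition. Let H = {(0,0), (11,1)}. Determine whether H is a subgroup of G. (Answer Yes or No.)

(11,1) ∈ H but its inverse (1,1) ∉ H, so H is not a subgroup.

No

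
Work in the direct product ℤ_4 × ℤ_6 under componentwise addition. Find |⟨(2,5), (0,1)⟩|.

|⟨(2,5)⟩| = 6 and |⟨(0,1)⟩| = 6, so |H| is a multiple of lcm(6, 6) = 6 and divides |G| = 24.
Closing under the operation: H = {(0,0), (0,1), (0,2), (0,3), (0,4), (0,5), (2,0), (2,1), (2,2), (2,3), (2,4), (2,5)}, so |H| = 12.

12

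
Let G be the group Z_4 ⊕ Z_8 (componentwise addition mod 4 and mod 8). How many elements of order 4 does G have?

12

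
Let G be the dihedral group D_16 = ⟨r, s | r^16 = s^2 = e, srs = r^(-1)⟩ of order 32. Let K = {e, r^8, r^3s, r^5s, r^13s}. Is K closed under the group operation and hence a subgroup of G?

|K| = 5 does not divide |G| = 32, so by Lagrange K is not a subgroup.

No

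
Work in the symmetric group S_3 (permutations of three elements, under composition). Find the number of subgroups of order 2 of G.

|G| = 6 and 2 | 6, so subgroups of order 2 are possible by Lagrange.
The subgroups of order 2 are: {e, (1 2)}; {e, (1 3)}; {e, (2 3)}.
So G has 3 subgroups of order 2.

3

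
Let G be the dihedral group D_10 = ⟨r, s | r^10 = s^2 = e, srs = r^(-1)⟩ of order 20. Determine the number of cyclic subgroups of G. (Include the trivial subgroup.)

14

Each element a generates a cyclic subgroup ⟨a⟩; distinct elements may generate the same one (a cyclic group of order d has φ(d) generators).
Cyclic subgroups by order — order 1: 1; order 2: 11; order 5: 1; order 10: 1.
Total: 14.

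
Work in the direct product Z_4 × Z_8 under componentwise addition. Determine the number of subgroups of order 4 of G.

7

|G| = 32 and 4 | 32, so subgroups of order 4 are possible by Lagrange.
The subgroups of order 4 are: {(0,0), (0,2), (0,4), (0,6)}; {(0,0), (0,4), (2,0), (2,4)}; {(0,0), (0,4), (2,2), (2,6)}; {(0,0), (1,0), (2,0), (3,0)}; … (7 in all).
So G has 7 subgroups of order 4.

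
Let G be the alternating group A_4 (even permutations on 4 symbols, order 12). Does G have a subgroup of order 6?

6 | 12, so Lagrange does not rule it out; but checking all subgroups of G, none has order 6.
(A_4 is the standard example that the converse of Lagrange fails.)

No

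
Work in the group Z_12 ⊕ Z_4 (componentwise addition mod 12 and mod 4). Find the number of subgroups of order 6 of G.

3

|G| = 48 and 6 | 48, so subgroups of order 6 are possible by Lagrange.
The subgroups of order 6 are: {(0,0), (0,2), (4,0), (4,2), (8,0), (8,2)}; {(0,0), (2,0), (4,0), (6,0), (8,0), (10,0)}; {(0,0), (2,2), (4,0), (6,2), (8,0), (10,2)}.
So G has 3 subgroups of order 6.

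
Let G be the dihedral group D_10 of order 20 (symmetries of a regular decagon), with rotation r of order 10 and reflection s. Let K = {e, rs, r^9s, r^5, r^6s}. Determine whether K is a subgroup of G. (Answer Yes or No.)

No

Closure fails: r^5 · r^9s = r^4s ∉ K. So K is not a subgroup.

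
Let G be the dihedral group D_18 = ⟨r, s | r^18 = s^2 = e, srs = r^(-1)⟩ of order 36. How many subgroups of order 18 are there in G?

3

|G| = 36 and 18 | 36, so subgroups of order 18 are possible by Lagrange.
The subgroups of order 18 are: {e, r, r^2, r^3, r^4, r^5, r^6, r^7, r^8, r^9, r^10, r^11, r^12, r^13, r^14, r^15, r^16, r^17}; {e, r^2, r^4, r^6, r^8, r^10, r^12, r^14, r^16, s, r^2s, r^4s, r^6s, r^8s, r^10s, r^12s, r^14s, r^16s}; {e, r^2, r^4, r^6, r^8, r^10, r^12, r^14, r^16, rs, r^3s, r^5s, r^7s, r^9s, r^11s, r^13s, r^15s, r^17s}.
So G has 3 subgroups of order 18.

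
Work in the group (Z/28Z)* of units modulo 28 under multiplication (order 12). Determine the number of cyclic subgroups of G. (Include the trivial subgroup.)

A cyclic subgroup of order d is generated by each of its φ(d) elements of order d, so the cyclic subgroups of order d number (#elements of order d)/φ(d).
Cyclic subgroups by order — order 1: 1; order 2: 3; order 3: 1; order 6: 3.
Total: 8.

8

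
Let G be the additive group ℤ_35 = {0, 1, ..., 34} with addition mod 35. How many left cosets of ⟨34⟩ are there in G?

1

|⟨34⟩| = 35 and |G| = 35.
By Lagrange, [G : H] = |G|/|H| = 35/35 = 1.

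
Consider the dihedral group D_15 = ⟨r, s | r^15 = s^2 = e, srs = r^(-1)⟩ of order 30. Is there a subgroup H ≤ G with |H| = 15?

15 | 30. A subgroup of order 15 is {e, r, r^2, r^3, r^4, r^5, r^6, r^7, r^8, r^9, r^10, r^11, r^12, r^13, r^14}.

Yes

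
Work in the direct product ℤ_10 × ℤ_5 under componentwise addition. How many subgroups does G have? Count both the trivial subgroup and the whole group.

|G| = 50, so by Lagrange every subgroup order divides 50. Divisors: 1, 2, 5, 10, 25, 50.
Subgroups by order — order 1: 1; order 2: 1; order 5: 6; order 10: 6; order 25: 1; order 50: 1.
Total: 1 + 1 + 6 + 6 + 1 + 1 = 16.

16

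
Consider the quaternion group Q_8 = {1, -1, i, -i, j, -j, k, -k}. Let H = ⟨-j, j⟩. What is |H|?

4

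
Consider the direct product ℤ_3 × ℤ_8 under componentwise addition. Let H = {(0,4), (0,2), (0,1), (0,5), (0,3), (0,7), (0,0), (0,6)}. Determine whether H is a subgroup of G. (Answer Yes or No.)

Yes

|H| = 8 divides |G| = 24, consistent with Lagrange.
H contains the identity, every element's inverse is in H, and H is closed under +: it is a subgroup.
In fact H = ⟨(0,1)⟩.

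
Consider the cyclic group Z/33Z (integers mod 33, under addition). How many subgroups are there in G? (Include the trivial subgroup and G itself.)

Subgroups of the cyclic group Z/33Z correspond bijectively to divisors of 33.
Divisors of 33: 1, 3, 11, 33.
So Z/33Z has 4 subgroups.

4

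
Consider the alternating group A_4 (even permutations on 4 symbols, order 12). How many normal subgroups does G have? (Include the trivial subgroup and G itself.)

3

G has 10 subgroups. Checking conjugation-invariance by order — order 1: 1/1 normal; order 2: 0/3 normal; order 3: 0/4 normal; order 4: 1/1 normal; order 12: 1/1 normal.
Total normal subgroups: 3.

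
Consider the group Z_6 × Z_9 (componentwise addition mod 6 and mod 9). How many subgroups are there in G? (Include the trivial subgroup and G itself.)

20

|G| = 54, so by Lagrange every subgroup order divides 54. Divisors: 1, 2, 3, 6, 9, 18, 27, 54.
Subgroups by order — order 1: 1; order 2: 1; order 3: 4; order 6: 4; order 9: 4; order 18: 4; order 27: 1; order 54: 1.
Total: 1 + 1 + 4 + 4 + 4 + 4 + 1 + 1 = 20.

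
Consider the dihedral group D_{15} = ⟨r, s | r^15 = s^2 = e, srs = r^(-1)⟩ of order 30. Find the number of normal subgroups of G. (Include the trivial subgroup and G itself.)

5

G has 28 subgroups. Checking conjugation-invariance by order — order 1: 1/1 normal; order 2: 0/15 normal; order 3: 1/1 normal; order 5: 1/1 normal; order 6: 0/5 normal; order 10: 0/3 normal; order 15: 1/1 normal; order 30: 1/1 normal.
Total normal subgroups: 5.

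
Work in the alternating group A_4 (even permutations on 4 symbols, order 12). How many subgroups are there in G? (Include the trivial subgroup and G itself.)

10

|G| = 12, so by Lagrange every subgroup order divides 12. Divisors: 1, 2, 3, 4, 6, 12.
Subgroups by order — order 1: 1; order 2: 3; order 3: 4; order 4: 1; order 6: 0; order 12: 1.
Total: 1 + 3 + 4 + 1 + 0 + 1 = 10.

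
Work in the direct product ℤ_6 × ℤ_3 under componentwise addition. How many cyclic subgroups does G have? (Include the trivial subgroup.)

10

Group the elements of G by the cyclic subgroup they generate; each cyclic subgroup of order d accounts for φ(d) elements.
Cyclic subgroups by order — order 1: 1; order 2: 1; order 3: 4; order 6: 4.
Total: 10.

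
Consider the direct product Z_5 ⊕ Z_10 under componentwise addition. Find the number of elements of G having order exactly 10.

An element (a,b) has order lcm(ord(a), ord(b)); count pairs with lcm equal to 10.
Enumerating gives 24 such elements.

24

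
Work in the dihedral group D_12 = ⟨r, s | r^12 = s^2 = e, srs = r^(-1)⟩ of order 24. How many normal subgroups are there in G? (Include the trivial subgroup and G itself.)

9

G has 34 subgroups. Checking conjugation-invariance by order — order 1: 1/1 normal; order 2: 1/13 normal; order 3: 1/1 normal; order 4: 1/7 normal; order 6: 1/5 normal; order 8: 0/3 normal; order 12: 3/3 normal; order 24: 1/1 normal.
Total normal subgroups: 9.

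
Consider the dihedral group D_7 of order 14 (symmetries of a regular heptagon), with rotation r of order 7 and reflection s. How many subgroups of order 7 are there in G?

1

|G| = 14 and 7 | 14, so subgroups of order 7 are possible by Lagrange.
The subgroups of order 7 are: {e, r, r^2, r^3, r^4, r^5, r^6}.
So G has 1 subgroup of order 7.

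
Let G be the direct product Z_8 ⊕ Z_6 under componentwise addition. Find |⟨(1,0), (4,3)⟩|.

|⟨(1,0)⟩| = 8 and |⟨(4,3)⟩| = 2, so |H| is a multiple of lcm(8, 2) = 8 and divides |G| = 48.
Closing under the operation: H = {(0,0), (0,3), (1,0), (1,3), (2,0), (2,3), (3,0), (3,3), (4,0), (4,3), (5,0), (5,3), (6,0), (6,3), (7,0), (7,3)}, so |H| = 16.

16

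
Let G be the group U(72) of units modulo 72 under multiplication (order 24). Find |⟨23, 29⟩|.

12

|⟨23⟩| = 6 and |⟨29⟩| = 6, so |H| is a multiple of lcm(6, 6) = 6 and divides |G| = 24.
Closing under the operation: H = {1, 5, 19, 23, 25, 29, 43, 47, 49, 53, 67, 71}, so |H| = 12.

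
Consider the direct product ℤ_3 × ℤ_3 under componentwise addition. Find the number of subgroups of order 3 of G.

4

|G| = 9 and 3 | 9, so subgroups of order 3 are possible by Lagrange.
The subgroups of order 3 are: {(0,0), (0,1), (0,2)}; {(0,0), (1,0), (2,0)}; {(0,0), (1,1), (2,2)}; {(0,0), (1,2), (2,1)}.
So G has 4 subgroups of order 3.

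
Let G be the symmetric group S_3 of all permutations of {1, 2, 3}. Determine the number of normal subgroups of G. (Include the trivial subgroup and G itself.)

3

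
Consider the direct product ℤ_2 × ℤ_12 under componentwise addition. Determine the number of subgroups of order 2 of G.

|G| = 24 and 2 | 24, so subgroups of order 2 are possible by Lagrange.
The subgroups of order 2 are: {(0,0), (0,6)}; {(0,0), (1,0)}; {(0,0), (1,6)}.
So G has 3 subgroups of order 2.

3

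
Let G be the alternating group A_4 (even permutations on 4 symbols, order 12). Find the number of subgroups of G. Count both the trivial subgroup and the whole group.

|G| = 12, so by Lagrange every subgroup order divides 12. Divisors: 1, 2, 3, 4, 6, 12.
Subgroups by order — order 1: 1; order 2: 3; order 3: 4; order 4: 1; order 6: 0; order 12: 1.
Total: 1 + 3 + 4 + 1 + 0 + 1 = 10.

10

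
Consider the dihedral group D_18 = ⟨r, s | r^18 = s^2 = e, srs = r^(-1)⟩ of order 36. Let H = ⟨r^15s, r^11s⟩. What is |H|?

|⟨r^15s⟩| = 2 and |⟨r^11s⟩| = 2, so |H| is a multiple of lcm(2, 2) = 2 and divides |G| = 36.
Closing under the operation: H = {e, r^2, r^4, r^6, r^8, r^10, r^12, r^14, r^16, rs, r^3s, r^5s, r^7s, r^9s, r^11s, r^13s, r^15s, r^17s}, so |H| = 18.

18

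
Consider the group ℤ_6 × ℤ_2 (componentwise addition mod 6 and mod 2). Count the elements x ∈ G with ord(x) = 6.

An element (a,b) has order lcm(ord(a), ord(b)); count pairs with lcm equal to 6.
Enumerating gives 6 such elements.

6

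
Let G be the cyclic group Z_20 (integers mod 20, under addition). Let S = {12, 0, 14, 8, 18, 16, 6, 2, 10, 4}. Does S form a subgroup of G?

Yes

|S| = 10 divides |G| = 20, consistent with Lagrange.
S contains the identity, every element's inverse is in S, and S is closed under +: it is a subgroup.
In fact S = ⟨2⟩.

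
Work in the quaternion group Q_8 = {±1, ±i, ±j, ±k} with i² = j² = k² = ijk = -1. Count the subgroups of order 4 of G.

|G| = 8 and 4 | 8, so subgroups of order 4 are possible by Lagrange.
The subgroups of order 4 are: {1, -1, i, -i}; {1, -1, j, -j}; {1, -1, k, -k}.
So G has 3 subgroups of order 4.

3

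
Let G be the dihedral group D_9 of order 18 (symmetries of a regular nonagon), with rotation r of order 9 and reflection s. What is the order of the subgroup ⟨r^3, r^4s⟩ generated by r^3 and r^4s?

6

|⟨r^3⟩| = 3 and |⟨r^4s⟩| = 2, so |H| is a multiple of lcm(3, 2) = 6 and divides |G| = 18.
Closing under the operation: H = {e, r^3, r^6, rs, r^4s, r^7s}, so |H| = 6.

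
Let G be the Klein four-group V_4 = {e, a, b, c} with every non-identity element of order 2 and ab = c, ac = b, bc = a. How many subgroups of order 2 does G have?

3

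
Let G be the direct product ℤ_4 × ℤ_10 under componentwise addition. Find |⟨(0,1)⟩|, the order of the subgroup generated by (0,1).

10

The order of (0,1) in Z_4 × Z_10 is lcm(ord(0) in Z_4, ord(1) in Z_10).
ord(0) = 1 and ord(1) = 10, so |⟨(0,1)⟩| = lcm(1, 10) = 10.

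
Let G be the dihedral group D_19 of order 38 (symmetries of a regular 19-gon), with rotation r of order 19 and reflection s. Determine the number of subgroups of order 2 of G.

19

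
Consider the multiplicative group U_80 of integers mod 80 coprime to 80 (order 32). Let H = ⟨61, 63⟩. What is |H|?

16

|⟨61⟩| = 4 and |⟨63⟩| = 4, so |H| is a multiple of lcm(4, 4) = 4 and divides |G| = 32.
Closing under the operation: H = {1, 3, 7, 9, 21, 23, 27, 29, 41, 43, 47, 49, 61, 63, 67, 69}, so |H| = 16.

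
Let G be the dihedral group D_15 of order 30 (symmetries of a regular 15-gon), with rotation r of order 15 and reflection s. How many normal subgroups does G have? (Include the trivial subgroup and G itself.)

5

G has 28 subgroups. Checking conjugation-invariance by order — order 1: 1/1 normal; order 2: 0/15 normal; order 3: 1/1 normal; order 5: 1/1 normal; order 6: 0/5 normal; order 10: 0/3 normal; order 15: 1/1 normal; order 30: 1/1 normal.
Total normal subgroups: 5.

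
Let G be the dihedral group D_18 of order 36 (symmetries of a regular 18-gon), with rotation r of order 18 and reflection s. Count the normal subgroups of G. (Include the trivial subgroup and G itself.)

9

G has 45 subgroups. Checking conjugation-invariance by order — order 1: 1/1 normal; order 2: 1/19 normal; order 3: 1/1 normal; order 4: 0/9 normal; order 6: 1/7 normal; order 9: 1/1 normal; order 12: 0/3 normal; order 18: 3/3 normal; order 36: 1/1 normal.
Total normal subgroups: 9.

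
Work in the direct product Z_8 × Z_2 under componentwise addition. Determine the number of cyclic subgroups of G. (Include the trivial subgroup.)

8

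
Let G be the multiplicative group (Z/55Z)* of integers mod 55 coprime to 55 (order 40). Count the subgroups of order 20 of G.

3

|G| = 40 and 20 | 40, so subgroups of order 20 are possible by Lagrange.
The subgroups of order 20 are: {1, 3, 4, 9, 12, 14, 16, 23, 26, 27, 31, 34, 36, 37, 38, 42, 47, 48, 49, 53}; {1, 2, 4, 7, 8, 9, 13, 14, 16, 17, 18, 26, 28, 31, 32, 34, 36, 43, 49, 52}; {1, 4, 6, 9, 14, 16, 19, 21, 24, 26, 29, 31, 34, 36, 39, 41, 46, 49, 51, 54}.
So G has 3 subgroups of order 20.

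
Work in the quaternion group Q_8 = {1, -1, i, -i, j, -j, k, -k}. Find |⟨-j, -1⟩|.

4

|⟨-j⟩| = 4 and |⟨-1⟩| = 2, so |H| is a multiple of lcm(4, 2) = 4 and divides |G| = 8.
Closing under the operation: H = {1, -1, j, -j}, so |H| = 4.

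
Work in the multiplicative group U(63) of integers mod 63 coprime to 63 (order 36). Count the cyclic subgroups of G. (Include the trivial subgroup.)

20

A cyclic subgroup of order d is generated by each of its φ(d) elements of order d, so the cyclic subgroups of order d number (#elements of order d)/φ(d).
Cyclic subgroups by order — order 1: 1; order 2: 3; order 3: 4; order 6: 12.
Total: 20.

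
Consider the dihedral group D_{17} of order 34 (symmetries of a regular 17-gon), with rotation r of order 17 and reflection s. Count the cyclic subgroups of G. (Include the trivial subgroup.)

19

Each element a generates a cyclic subgroup ⟨a⟩; distinct elements may generate the same one (a cyclic group of order d has φ(d) generators).
Cyclic subgroups by order — order 1: 1; order 2: 17; order 17: 1.
Total: 19.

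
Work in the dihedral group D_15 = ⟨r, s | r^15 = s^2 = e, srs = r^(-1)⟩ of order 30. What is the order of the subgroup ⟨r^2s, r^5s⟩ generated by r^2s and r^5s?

|⟨r^2s⟩| = 2 and |⟨r^5s⟩| = 2, so |H| is a multiple of lcm(2, 2) = 2 and divides |G| = 30.
Closing under the operation: H = {e, r^3, r^6, r^9, r^12, r^2s, r^5s, r^8s, r^11s, r^14s}, so |H| = 10.

10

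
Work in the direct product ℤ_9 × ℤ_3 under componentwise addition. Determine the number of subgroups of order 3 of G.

|G| = 27 and 3 | 27, so subgroups of order 3 are possible by Lagrange.
The subgroups of order 3 are: {(0,0), (0,1), (0,2)}; {(0,0), (3,0), (6,0)}; {(0,0), (3,1), (6,2)}; {(0,0), (3,2), (6,1)}.
So G has 4 subgroups of order 3.

4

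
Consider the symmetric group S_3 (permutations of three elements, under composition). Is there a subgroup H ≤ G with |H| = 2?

2 | 6. A subgroup of order 2 is {e, (1 2)}.

Yes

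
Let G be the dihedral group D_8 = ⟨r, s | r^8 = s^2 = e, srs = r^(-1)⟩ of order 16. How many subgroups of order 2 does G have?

9

|G| = 16 and 2 | 16, so subgroups of order 2 are possible by Lagrange.
The subgroups of order 2 are: {e, r^2s}; {e, r^3s}; {e, r^4}; {e, r^4s}; … (9 in all).
So G has 9 subgroups of order 2.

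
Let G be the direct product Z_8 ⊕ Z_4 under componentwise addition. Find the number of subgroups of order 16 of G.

3

|G| = 32 and 16 | 32, so subgroups of order 16 are possible by Lagrange.
The subgroups of order 16 are: {(0,0), (0,1), (0,2), (0,3), (2,0), (2,1), (2,2), (2,3), (4,0), (4,1), (4,2), (4,3), (6,0), (6,1), (6,2), (6,3)}; {(0,0), (0,2), (1,0), (1,2), (2,0), (2,2), (3,0), (3,2), (4,0), (4,2), (5,0), (5,2), (6,0), (6,2), (7,0), (7,2)}; {(0,0), (0,2), (1,1), (1,3), (2,0), (2,2), (3,1), (3,3), (4,0), (4,2), (5,1), (5,3), (6,0), (6,2), (7,1), (7,3)}.
So G has 3 subgroups of order 16.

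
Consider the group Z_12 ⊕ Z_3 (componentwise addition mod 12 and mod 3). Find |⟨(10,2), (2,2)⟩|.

18

|⟨(10,2)⟩| = 6 and |⟨(2,2)⟩| = 6, so |H| is a multiple of lcm(6, 6) = 6 and divides |G| = 36.
Closing under the operation: H = {(0,0), (0,1), (0,2), (2,0), (2,1), (2,2), (4,0), (4,1), (4,2), (6,0), (6,1), (6,2), (8,0), (8,1), (8,2), (10,0), (10,1), (10,2)}, so |H| = 18.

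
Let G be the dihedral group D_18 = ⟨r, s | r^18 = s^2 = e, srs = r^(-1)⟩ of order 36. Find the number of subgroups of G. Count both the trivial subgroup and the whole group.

|G| = 36, so by Lagrange every subgroup order divides 36. Divisors: 1, 2, 3, 4, 6, 9, 12, 18, 36.
Subgroups by order — order 1: 1; order 2: 19; order 3: 1; order 4: 9; order 6: 7; order 9: 1; order 12: 3; order 18: 3; order 36: 1.
Total: 1 + 19 + 1 + 9 + 7 + 1 + 3 + 3 + 1 = 45.

45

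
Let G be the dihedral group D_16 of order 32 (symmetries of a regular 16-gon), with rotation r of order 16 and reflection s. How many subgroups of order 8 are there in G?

|G| = 32 and 8 | 32, so subgroups of order 8 are possible by Lagrange.
The subgroups of order 8 are: {e, r^2, r^4, r^6, r^8, r^10, r^12, r^14}; {e, r^4, r^8, r^12, r^2s, r^6s, r^10s, r^14s}; {e, r^4, r^8, r^12, r^3s, r^7s, r^11s, r^15s}; {e, r^4, r^8, r^12, s, r^4s, r^8s, r^12s}; … (5 in all).
So G has 5 subgroups of order 8.

5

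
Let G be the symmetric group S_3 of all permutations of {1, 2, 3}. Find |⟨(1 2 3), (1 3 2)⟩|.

3

|⟨(1 2 3)⟩| = 3 and |⟨(1 3 2)⟩| = 3, so |H| is a multiple of lcm(3, 3) = 3 and divides |G| = 6.
Closing under the operation: H = {e, (1 2 3), (1 3 2)}, so |H| = 3.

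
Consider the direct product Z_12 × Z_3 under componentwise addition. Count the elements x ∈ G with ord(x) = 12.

An element (a,b) has order lcm(ord(a), ord(b)); count pairs with lcm equal to 12.
Enumerating gives 16 such elements.

16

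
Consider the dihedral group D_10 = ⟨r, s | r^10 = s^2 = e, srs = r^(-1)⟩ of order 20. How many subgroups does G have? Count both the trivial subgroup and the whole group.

22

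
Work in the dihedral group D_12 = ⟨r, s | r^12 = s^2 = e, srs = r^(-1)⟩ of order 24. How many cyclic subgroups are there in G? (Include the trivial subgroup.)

A cyclic subgroup of order d is generated by each of its φ(d) elements of order d, so the cyclic subgroups of order d number (#elements of order d)/φ(d).
Cyclic subgroups by order — order 1: 1; order 2: 13; order 3: 1; order 4: 1; order 6: 1; order 12: 1.
Total: 18.

18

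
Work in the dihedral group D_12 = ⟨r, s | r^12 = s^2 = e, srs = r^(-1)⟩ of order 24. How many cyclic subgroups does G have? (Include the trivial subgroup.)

18

Group the elements of G by the cyclic subgroup they generate; each cyclic subgroup of order d accounts for φ(d) elements.
Cyclic subgroups by order — order 1: 1; order 2: 13; order 3: 1; order 4: 1; order 6: 1; order 12: 1.
Total: 18.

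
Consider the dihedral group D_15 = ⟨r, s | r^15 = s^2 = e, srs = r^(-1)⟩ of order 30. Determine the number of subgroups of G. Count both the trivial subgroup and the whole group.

|G| = 30, so by Lagrange every subgroup order divides 30. Divisors: 1, 2, 3, 5, 6, 10, 15, 30.
Subgroups by order — order 1: 1; order 2: 15; order 3: 1; order 5: 1; order 6: 5; order 10: 3; order 15: 1; order 30: 1.
Total: 1 + 15 + 1 + 1 + 5 + 3 + 1 + 1 = 28.

28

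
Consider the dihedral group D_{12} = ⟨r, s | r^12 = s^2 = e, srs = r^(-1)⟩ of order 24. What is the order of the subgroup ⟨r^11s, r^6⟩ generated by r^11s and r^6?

4

|⟨r^11s⟩| = 2 and |⟨r^6⟩| = 2, so |H| is a multiple of lcm(2, 2) = 2 and divides |G| = 24.
Closing under the operation: H = {e, r^6, r^5s, r^11s}, so |H| = 4.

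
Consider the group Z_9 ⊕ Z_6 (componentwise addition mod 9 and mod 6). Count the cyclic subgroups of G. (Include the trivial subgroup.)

16

A cyclic subgroup of order d is generated by each of its φ(d) elements of order d, so the cyclic subgroups of order d number (#elements of order d)/φ(d).
Cyclic subgroups by order — order 1: 1; order 2: 1; order 3: 4; order 6: 4; order 9: 3; order 18: 3.
Total: 16.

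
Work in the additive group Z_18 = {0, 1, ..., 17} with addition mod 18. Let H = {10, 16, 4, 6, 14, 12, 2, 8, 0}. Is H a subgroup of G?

|H| = 9 divides |G| = 18, consistent with Lagrange.
H contains the identity, every element's inverse is in H, and H is closed under +: it is a subgroup.
In fact H = ⟨2⟩.

Yes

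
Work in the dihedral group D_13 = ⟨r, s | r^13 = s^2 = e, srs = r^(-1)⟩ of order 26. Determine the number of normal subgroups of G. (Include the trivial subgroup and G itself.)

3

G has 16 subgroups. Checking conjugation-invariance by order — order 1: 1/1 normal; order 2: 0/13 normal; order 13: 1/1 normal; order 26: 1/1 normal.
Total normal subgroups: 3.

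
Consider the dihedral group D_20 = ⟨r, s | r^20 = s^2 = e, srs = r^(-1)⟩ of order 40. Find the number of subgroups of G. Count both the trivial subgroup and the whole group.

48

|G| = 40, so by Lagrange every subgroup order divides 40. Divisors: 1, 2, 4, 5, 8, 10, 20, 40.
Subgroups by order — order 1: 1; order 2: 21; order 4: 11; order 5: 1; order 8: 5; order 10: 5; order 20: 3; order 40: 1.
Total: 1 + 21 + 11 + 1 + 5 + 5 + 3 + 1 = 48.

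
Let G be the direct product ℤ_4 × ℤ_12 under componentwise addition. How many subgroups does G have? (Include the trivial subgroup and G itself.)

|G| = 48, so by Lagrange every subgroup order divides 48. Divisors: 1, 2, 3, 4, 6, 8, 12, 16, 24, 48.
Subgroups by order — order 1: 1; order 2: 3; order 3: 1; order 4: 7; order 6: 3; order 8: 3; order 12: 7; order 16: 1; order 24: 3; order 48: 1.
Total: 1 + 3 + 1 + 7 + 3 + 3 + 7 + 1 + 3 + 1 = 30.

30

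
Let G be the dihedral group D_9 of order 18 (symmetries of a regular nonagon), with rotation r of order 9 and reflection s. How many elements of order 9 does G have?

6

The elements of order 9 are: r, r^2, r^4, r^5, r^7, r^8.
That's 6.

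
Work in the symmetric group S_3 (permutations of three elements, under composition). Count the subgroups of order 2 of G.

|G| = 6 and 2 | 6, so subgroups of order 2 are possible by Lagrange.
The subgroups of order 2 are: {e, (1 2)}; {e, (1 3)}; {e, (2 3)}.
So G has 3 subgroups of order 2.

3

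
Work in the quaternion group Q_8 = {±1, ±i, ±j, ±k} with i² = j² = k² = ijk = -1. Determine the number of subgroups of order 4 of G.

3

|G| = 8 and 4 | 8, so subgroups of order 4 are possible by Lagrange.
The subgroups of order 4 are: {1, -1, i, -i}; {1, -1, j, -j}; {1, -1, k, -k}.
So G has 3 subgroups of order 4.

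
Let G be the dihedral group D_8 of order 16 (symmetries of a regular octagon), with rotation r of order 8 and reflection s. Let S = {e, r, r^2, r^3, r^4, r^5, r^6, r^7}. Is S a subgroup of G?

|S| = 8 divides |G| = 16, consistent with Lagrange.
S contains the identity, every element's inverse is in S, and S is closed under ·: it is a subgroup.
In fact S = ⟨r^7⟩.

Yes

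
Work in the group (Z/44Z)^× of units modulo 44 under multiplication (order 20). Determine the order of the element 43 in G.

2

Compute successive powers of 43 mod 44: 43, 1; 43^2 ≡ 1 (mod 44).
So |⟨43⟩| = 2.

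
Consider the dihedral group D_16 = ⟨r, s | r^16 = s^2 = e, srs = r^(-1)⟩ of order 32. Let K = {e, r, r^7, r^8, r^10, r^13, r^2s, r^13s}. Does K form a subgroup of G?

r^10 ∈ K but its inverse r^6 ∉ K, so K is not a subgroup.

No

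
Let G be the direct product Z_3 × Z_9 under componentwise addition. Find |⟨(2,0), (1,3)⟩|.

9

|⟨(2,0)⟩| = 3 and |⟨(1,3)⟩| = 3, so |H| is a multiple of lcm(3, 3) = 3 and divides |G| = 27.
Closing under the operation: H = {(0,0), (0,3), (0,6), (1,0), (1,3), (1,6), (2,0), (2,3), (2,6)}, so |H| = 9.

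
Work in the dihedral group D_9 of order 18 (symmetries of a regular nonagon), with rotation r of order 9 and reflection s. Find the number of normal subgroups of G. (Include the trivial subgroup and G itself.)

G has 16 subgroups. Checking conjugation-invariance by order — order 1: 1/1 normal; order 2: 0/9 normal; order 3: 1/1 normal; order 6: 0/3 normal; order 9: 1/1 normal; order 18: 1/1 normal.
Total normal subgroups: 4.

4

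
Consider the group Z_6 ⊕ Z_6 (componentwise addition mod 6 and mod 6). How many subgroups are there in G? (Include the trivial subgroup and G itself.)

30

|G| = 36, so by Lagrange every subgroup order divides 36. Divisors: 1, 2, 3, 4, 6, 9, 12, 18, 36.
Subgroups by order — order 1: 1; order 2: 3; order 3: 4; order 4: 1; order 6: 12; order 9: 1; order 12: 4; order 18: 3; order 36: 1.
Total: 1 + 3 + 4 + 1 + 12 + 1 + 4 + 3 + 1 = 30.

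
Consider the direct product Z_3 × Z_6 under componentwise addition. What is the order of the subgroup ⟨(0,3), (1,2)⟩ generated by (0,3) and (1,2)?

|⟨(0,3)⟩| = 2 and |⟨(1,2)⟩| = 3, so |H| is a multiple of lcm(2, 3) = 6 and divides |G| = 18.
Closing under the operation: H = {(0,0), (0,3), (1,2), (1,5), (2,1), (2,4)}, so |H| = 6.

6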